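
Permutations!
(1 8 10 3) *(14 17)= [0, 8, 2, 1, 4, 5, 6, 7, 10, 9, 3, 11, 12, 13, 17, 15, 16, 14]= (1 8 10 3)(14 17)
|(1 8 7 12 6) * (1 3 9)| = 7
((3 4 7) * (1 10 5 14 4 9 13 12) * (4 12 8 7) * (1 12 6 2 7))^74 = (1 9 2 5 8 3 6 10 13 7 14)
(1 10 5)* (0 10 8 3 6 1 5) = (0 10)(1 8 3 6) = [10, 8, 2, 6, 4, 5, 1, 7, 3, 9, 0]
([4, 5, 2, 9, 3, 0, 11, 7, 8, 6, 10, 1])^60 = (0 6)(1 3)(4 11)(5 9)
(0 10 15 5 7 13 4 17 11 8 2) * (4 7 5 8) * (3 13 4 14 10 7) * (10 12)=(0 7 4 17 11 14 12 10 15 8 2)(3 13)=[7, 1, 0, 13, 17, 5, 6, 4, 2, 9, 15, 14, 10, 3, 12, 8, 16, 11]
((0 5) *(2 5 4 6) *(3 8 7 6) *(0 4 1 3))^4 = (0 7 4 8 5 3 2 1 6)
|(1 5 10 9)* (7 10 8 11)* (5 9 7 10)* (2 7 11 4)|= |(1 9)(2 7 5 8 4)(10 11)|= 10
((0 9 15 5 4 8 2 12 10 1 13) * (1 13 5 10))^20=(15)(1 4 2)(5 8 12)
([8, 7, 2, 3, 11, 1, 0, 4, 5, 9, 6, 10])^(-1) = [6, 5, 2, 3, 7, 8, 10, 1, 0, 9, 11, 4]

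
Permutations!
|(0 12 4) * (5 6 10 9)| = |(0 12 4)(5 6 10 9)| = 12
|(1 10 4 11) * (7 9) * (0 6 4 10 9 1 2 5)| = 6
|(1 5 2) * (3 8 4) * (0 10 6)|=|(0 10 6)(1 5 2)(3 8 4)|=3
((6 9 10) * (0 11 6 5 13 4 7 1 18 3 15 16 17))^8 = ((0 11 6 9 10 5 13 4 7 1 18 3 15 16 17))^8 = (0 7 11 1 6 18 9 3 10 15 5 16 13 17 4)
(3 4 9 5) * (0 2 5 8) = (0 2 5 3 4 9 8) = [2, 1, 5, 4, 9, 3, 6, 7, 0, 8]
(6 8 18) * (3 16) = (3 16)(6 8 18) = [0, 1, 2, 16, 4, 5, 8, 7, 18, 9, 10, 11, 12, 13, 14, 15, 3, 17, 6]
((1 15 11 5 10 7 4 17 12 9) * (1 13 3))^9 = (1 9 4 5)(3 12 7 11)(10 15 13 17)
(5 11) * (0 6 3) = (0 6 3)(5 11) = [6, 1, 2, 0, 4, 11, 3, 7, 8, 9, 10, 5]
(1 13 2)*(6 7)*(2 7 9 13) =(1 2)(6 9 13 7) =[0, 2, 1, 3, 4, 5, 9, 6, 8, 13, 10, 11, 12, 7]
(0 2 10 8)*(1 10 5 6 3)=[2, 10, 5, 1, 4, 6, 3, 7, 0, 9, 8]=(0 2 5 6 3 1 10 8)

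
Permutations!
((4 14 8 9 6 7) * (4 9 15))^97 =((4 14 8 15)(6 7 9))^97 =(4 14 8 15)(6 7 9)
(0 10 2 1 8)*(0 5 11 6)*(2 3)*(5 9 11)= [10, 8, 1, 2, 4, 5, 0, 7, 9, 11, 3, 6]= (0 10 3 2 1 8 9 11 6)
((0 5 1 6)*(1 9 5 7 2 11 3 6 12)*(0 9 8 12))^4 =(0 3 8 7 6 12 2 9 1 11 5)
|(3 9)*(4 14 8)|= |(3 9)(4 14 8)|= 6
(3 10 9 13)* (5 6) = [0, 1, 2, 10, 4, 6, 5, 7, 8, 13, 9, 11, 12, 3] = (3 10 9 13)(5 6)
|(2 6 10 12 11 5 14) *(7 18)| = 14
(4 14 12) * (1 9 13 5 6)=(1 9 13 5 6)(4 14 12)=[0, 9, 2, 3, 14, 6, 1, 7, 8, 13, 10, 11, 4, 5, 12]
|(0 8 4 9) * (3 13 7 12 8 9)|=|(0 9)(3 13 7 12 8 4)|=6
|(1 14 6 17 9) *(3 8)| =10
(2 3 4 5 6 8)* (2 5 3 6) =(2 6 8 5)(3 4) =[0, 1, 6, 4, 3, 2, 8, 7, 5]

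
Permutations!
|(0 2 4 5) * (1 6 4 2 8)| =|(0 8 1 6 4 5)| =6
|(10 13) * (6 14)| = 2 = |(6 14)(10 13)|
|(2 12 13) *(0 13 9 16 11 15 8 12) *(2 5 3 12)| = 11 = |(0 13 5 3 12 9 16 11 15 8 2)|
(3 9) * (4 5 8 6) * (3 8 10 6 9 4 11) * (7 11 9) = (3 4 5 10 6 9 8 7 11) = [0, 1, 2, 4, 5, 10, 9, 11, 7, 8, 6, 3]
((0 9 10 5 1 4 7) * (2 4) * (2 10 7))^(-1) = ((0 9 7)(1 10 5)(2 4))^(-1) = (0 7 9)(1 5 10)(2 4)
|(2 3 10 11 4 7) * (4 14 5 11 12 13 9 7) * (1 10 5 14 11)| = |(14)(1 10 12 13 9 7 2 3 5)| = 9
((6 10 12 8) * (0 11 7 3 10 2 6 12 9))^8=(12)(0 7 10)(3 9 11)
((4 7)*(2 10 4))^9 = (2 10 4 7)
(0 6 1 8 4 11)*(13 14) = (0 6 1 8 4 11)(13 14) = [6, 8, 2, 3, 11, 5, 1, 7, 4, 9, 10, 0, 12, 14, 13]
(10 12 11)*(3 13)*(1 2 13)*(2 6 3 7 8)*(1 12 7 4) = (1 6 3 12 11 10 7 8 2 13 4) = [0, 6, 13, 12, 1, 5, 3, 8, 2, 9, 7, 10, 11, 4]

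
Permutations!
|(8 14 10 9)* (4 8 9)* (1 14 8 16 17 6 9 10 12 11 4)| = 10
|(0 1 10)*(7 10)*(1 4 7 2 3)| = 12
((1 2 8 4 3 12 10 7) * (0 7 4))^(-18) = (0 1 8 7 2)(3 10)(4 12)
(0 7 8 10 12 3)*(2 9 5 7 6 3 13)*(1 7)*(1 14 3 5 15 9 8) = (0 6 5 14 3)(1 7)(2 8 10 12 13)(9 15) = [6, 7, 8, 0, 4, 14, 5, 1, 10, 15, 12, 11, 13, 2, 3, 9]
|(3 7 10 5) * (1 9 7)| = 6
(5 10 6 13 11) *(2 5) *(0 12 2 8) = (0 12 2 5 10 6 13 11 8) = [12, 1, 5, 3, 4, 10, 13, 7, 0, 9, 6, 8, 2, 11]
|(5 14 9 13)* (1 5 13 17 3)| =6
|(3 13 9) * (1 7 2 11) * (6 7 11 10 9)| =14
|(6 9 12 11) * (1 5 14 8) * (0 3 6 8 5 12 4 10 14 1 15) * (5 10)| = 22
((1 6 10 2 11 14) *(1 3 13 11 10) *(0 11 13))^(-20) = ((0 11 14 3)(1 6)(2 10))^(-20) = (14)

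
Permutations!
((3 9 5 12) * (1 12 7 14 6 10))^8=(1 10 6 14 7 5 9 3 12)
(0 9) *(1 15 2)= (0 9)(1 15 2)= [9, 15, 1, 3, 4, 5, 6, 7, 8, 0, 10, 11, 12, 13, 14, 2]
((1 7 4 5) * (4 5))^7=(1 7 5)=((1 7 5))^7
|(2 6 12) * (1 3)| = 6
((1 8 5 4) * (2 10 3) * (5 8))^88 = ((1 5 4)(2 10 3))^88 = (1 5 4)(2 10 3)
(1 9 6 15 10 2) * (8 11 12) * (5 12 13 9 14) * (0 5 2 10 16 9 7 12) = (0 5)(1 14 2)(6 15 16 9)(7 12 8 11 13) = [5, 14, 1, 3, 4, 0, 15, 12, 11, 6, 10, 13, 8, 7, 2, 16, 9]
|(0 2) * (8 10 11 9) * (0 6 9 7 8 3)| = 20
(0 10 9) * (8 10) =[8, 1, 2, 3, 4, 5, 6, 7, 10, 0, 9] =(0 8 10 9)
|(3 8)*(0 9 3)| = 4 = |(0 9 3 8)|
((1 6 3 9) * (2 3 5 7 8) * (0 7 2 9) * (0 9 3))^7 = (0 5 1 3 7 2 6 9 8)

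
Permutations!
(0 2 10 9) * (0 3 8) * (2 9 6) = [9, 1, 10, 8, 4, 5, 2, 7, 0, 3, 6] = (0 9 3 8)(2 10 6)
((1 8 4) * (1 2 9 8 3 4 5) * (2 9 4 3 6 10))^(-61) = ((1 6 10 2 4 9 8 5))^(-61) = (1 2 8 6 4 5 10 9)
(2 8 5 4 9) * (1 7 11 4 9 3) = (1 7 11 4 3)(2 8 5 9) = [0, 7, 8, 1, 3, 9, 6, 11, 5, 2, 10, 4]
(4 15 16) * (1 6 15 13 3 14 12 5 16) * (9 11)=(1 6 15)(3 14 12 5 16 4 13)(9 11)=[0, 6, 2, 14, 13, 16, 15, 7, 8, 11, 10, 9, 5, 3, 12, 1, 4]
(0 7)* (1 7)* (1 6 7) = (0 6 7) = [6, 1, 2, 3, 4, 5, 7, 0]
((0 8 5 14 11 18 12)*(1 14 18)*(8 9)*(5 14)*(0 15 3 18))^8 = ((0 9 8 14 11 1 5)(3 18 12 15))^8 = (18)(0 9 8 14 11 1 5)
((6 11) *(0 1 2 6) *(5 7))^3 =((0 1 2 6 11)(5 7))^3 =(0 6 1 11 2)(5 7)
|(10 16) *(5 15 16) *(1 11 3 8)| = |(1 11 3 8)(5 15 16 10)| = 4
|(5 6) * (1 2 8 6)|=5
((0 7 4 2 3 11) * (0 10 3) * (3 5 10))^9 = (0 7 4 2)(3 11)(5 10)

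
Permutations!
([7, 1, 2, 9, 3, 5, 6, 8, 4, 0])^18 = (9)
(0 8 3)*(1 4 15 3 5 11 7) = (0 8 5 11 7 1 4 15 3) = [8, 4, 2, 0, 15, 11, 6, 1, 5, 9, 10, 7, 12, 13, 14, 3]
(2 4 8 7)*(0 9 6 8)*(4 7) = [9, 1, 7, 3, 0, 5, 8, 2, 4, 6] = (0 9 6 8 4)(2 7)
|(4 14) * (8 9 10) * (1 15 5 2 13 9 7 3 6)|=22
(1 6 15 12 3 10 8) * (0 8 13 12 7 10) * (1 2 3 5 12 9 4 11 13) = (0 8 2 3)(1 6 15 7 10)(4 11 13 9)(5 12) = [8, 6, 3, 0, 11, 12, 15, 10, 2, 4, 1, 13, 5, 9, 14, 7]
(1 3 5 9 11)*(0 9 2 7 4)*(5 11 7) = (0 9 7 4)(1 3 11)(2 5) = [9, 3, 5, 11, 0, 2, 6, 4, 8, 7, 10, 1]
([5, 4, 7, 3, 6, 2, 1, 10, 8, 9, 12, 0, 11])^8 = (0 5 2 7 10 12 11)(1 6 4)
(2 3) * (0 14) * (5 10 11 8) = (0 14)(2 3)(5 10 11 8) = [14, 1, 3, 2, 4, 10, 6, 7, 5, 9, 11, 8, 12, 13, 0]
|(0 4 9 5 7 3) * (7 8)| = 7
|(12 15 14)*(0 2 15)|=5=|(0 2 15 14 12)|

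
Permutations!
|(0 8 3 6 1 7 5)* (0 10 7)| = |(0 8 3 6 1)(5 10 7)| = 15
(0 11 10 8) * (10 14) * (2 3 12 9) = (0 11 14 10 8)(2 3 12 9) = [11, 1, 3, 12, 4, 5, 6, 7, 0, 2, 8, 14, 9, 13, 10]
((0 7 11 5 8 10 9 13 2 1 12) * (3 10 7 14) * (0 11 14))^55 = ((1 12 11 5 8 7 14 3 10 9 13 2))^55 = (1 3 11 9 8 2 14 12 10 5 13 7)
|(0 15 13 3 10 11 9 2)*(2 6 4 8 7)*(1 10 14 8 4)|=40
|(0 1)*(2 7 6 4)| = 4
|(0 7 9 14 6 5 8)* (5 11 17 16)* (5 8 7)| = 10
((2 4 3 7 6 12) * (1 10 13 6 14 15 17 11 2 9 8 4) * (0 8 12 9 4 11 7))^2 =((0 8 11 2 1 10 13 6 9 12 4 3)(7 14 15 17))^2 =(0 11 1 13 9 4)(2 10 6 12 3 8)(7 15)(14 17)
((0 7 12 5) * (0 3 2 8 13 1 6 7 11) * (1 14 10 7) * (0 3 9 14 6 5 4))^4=(0 8 5 7 11 13 9 12 3 6 14 4 2 1 10)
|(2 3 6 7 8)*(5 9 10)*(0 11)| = 30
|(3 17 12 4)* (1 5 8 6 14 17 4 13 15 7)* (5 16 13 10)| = |(1 16 13 15 7)(3 4)(5 8 6 14 17 12 10)| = 70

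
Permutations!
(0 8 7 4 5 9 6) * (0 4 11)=(0 8 7 11)(4 5 9 6)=[8, 1, 2, 3, 5, 9, 4, 11, 7, 6, 10, 0]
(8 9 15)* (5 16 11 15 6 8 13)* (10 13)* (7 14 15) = [0, 1, 2, 3, 4, 16, 8, 14, 9, 6, 13, 7, 12, 5, 15, 10, 11] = (5 16 11 7 14 15 10 13)(6 8 9)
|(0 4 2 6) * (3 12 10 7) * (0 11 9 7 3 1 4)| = |(1 4 2 6 11 9 7)(3 12 10)| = 21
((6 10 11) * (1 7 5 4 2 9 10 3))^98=(1 6 10 2 5)(3 11 9 4 7)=((1 7 5 4 2 9 10 11 6 3))^98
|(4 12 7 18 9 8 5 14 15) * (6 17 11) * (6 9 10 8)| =36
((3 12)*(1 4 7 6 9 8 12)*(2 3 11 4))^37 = (1 2 3)(4 6 8 11 7 9 12)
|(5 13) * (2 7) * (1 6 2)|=|(1 6 2 7)(5 13)|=4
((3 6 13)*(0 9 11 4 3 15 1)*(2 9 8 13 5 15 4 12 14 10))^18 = ((0 8 13 4 3 6 5 15 1)(2 9 11 12 14 10))^18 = (15)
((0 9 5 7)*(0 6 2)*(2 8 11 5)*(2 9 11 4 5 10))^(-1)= (0 2 10 11)(4 8 6 7 5)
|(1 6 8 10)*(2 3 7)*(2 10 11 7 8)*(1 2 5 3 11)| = 20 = |(1 6 5 3 8)(2 11 7 10)|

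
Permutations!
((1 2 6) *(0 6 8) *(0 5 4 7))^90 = (0 1 8 4)(2 5 7 6)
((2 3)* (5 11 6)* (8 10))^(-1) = (2 3)(5 6 11)(8 10)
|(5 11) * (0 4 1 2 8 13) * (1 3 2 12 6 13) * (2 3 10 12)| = |(0 4 10 12 6 13)(1 2 8)(5 11)| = 6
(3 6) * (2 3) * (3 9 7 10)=(2 9 7 10 3 6)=[0, 1, 9, 6, 4, 5, 2, 10, 8, 7, 3]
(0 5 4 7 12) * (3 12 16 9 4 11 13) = (0 5 11 13 3 12)(4 7 16 9) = [5, 1, 2, 12, 7, 11, 6, 16, 8, 4, 10, 13, 0, 3, 14, 15, 9]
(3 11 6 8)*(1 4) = [0, 4, 2, 11, 1, 5, 8, 7, 3, 9, 10, 6] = (1 4)(3 11 6 8)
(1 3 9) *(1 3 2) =[0, 2, 1, 9, 4, 5, 6, 7, 8, 3] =(1 2)(3 9)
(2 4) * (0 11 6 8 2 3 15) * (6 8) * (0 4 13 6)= (0 11 8 2 13 6)(3 15 4)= [11, 1, 13, 15, 3, 5, 0, 7, 2, 9, 10, 8, 12, 6, 14, 4]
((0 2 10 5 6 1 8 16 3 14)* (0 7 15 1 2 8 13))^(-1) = (0 13 1 15 7 14 3 16 8)(2 6 5 10)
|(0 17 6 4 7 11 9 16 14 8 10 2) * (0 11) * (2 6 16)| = 9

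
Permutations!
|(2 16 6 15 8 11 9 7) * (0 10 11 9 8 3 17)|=|(0 10 11 8 9 7 2 16 6 15 3 17)|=12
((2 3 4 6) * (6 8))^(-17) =(2 8 3 6 4)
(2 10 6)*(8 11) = [0, 1, 10, 3, 4, 5, 2, 7, 11, 9, 6, 8] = (2 10 6)(8 11)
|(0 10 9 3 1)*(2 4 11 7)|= |(0 10 9 3 1)(2 4 11 7)|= 20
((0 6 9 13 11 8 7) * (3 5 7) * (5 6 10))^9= (0 10 5 7)(3 13)(6 11)(8 9)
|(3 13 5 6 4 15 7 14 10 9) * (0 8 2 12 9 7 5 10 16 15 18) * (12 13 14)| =16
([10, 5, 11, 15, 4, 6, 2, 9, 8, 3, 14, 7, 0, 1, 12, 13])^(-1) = [12, 13, 6, 9, 4, 1, 5, 11, 8, 7, 0, 2, 14, 15, 10, 3]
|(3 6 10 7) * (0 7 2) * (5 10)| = |(0 7 3 6 5 10 2)| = 7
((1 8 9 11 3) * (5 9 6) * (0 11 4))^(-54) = ((0 11 3 1 8 6 5 9 4))^(-54) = (11)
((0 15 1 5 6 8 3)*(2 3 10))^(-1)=(0 3 2 10 8 6 5 1 15)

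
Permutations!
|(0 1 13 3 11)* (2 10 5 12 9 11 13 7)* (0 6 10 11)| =10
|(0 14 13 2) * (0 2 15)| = 4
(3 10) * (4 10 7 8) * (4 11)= (3 7 8 11 4 10)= [0, 1, 2, 7, 10, 5, 6, 8, 11, 9, 3, 4]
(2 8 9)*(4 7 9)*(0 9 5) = (0 9 2 8 4 7 5) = [9, 1, 8, 3, 7, 0, 6, 5, 4, 2]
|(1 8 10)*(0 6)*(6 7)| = 3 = |(0 7 6)(1 8 10)|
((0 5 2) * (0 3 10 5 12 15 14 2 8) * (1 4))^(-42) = ((0 12 15 14 2 3 10 5 8)(1 4))^(-42) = (0 14 10)(2 5 12)(3 8 15)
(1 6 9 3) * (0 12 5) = (0 12 5)(1 6 9 3) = [12, 6, 2, 1, 4, 0, 9, 7, 8, 3, 10, 11, 5]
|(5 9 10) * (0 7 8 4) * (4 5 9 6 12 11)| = 8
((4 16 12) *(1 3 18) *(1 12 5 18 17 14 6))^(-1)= (1 6 14 17 3)(4 12 18 5 16)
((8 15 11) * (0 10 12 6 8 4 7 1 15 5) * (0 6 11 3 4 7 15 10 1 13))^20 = ((0 1 10 12 11 7 13)(3 4 15)(5 6 8))^20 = (0 13 7 11 12 10 1)(3 15 4)(5 8 6)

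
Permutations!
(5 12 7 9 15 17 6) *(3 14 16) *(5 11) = [0, 1, 2, 14, 4, 12, 11, 9, 8, 15, 10, 5, 7, 13, 16, 17, 3, 6] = (3 14 16)(5 12 7 9 15 17 6 11)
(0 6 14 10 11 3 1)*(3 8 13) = (0 6 14 10 11 8 13 3 1) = [6, 0, 2, 1, 4, 5, 14, 7, 13, 9, 11, 8, 12, 3, 10]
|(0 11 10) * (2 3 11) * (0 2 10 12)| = |(0 10 2 3 11 12)| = 6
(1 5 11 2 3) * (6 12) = [0, 5, 3, 1, 4, 11, 12, 7, 8, 9, 10, 2, 6] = (1 5 11 2 3)(6 12)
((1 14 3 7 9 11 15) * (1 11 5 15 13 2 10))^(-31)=(1 3 9 15 13 10 14 7 5 11 2)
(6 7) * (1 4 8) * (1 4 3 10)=(1 3 10)(4 8)(6 7)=[0, 3, 2, 10, 8, 5, 7, 6, 4, 9, 1]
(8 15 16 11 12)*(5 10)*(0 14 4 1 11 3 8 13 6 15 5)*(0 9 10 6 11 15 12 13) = (0 14 4 1 15 16 3 8 5 6 12)(9 10)(11 13) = [14, 15, 2, 8, 1, 6, 12, 7, 5, 10, 9, 13, 0, 11, 4, 16, 3]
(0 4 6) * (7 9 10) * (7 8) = (0 4 6)(7 9 10 8) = [4, 1, 2, 3, 6, 5, 0, 9, 7, 10, 8]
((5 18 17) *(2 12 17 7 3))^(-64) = (2 3 7 18 5 17 12)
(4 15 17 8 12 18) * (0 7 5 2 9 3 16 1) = (0 7 5 2 9 3 16 1)(4 15 17 8 12 18) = [7, 0, 9, 16, 15, 2, 6, 5, 12, 3, 10, 11, 18, 13, 14, 17, 1, 8, 4]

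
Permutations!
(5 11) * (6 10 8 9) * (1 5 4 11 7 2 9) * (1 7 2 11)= (1 5 2 9 6 10 8 7 11 4)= [0, 5, 9, 3, 1, 2, 10, 11, 7, 6, 8, 4]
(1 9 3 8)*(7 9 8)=(1 8)(3 7 9)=[0, 8, 2, 7, 4, 5, 6, 9, 1, 3]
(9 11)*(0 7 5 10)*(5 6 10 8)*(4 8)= (0 7 6 10)(4 8 5)(9 11)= [7, 1, 2, 3, 8, 4, 10, 6, 5, 11, 0, 9]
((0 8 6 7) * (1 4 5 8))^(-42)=(8)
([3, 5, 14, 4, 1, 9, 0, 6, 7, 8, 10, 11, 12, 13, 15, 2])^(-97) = [4, 9, 15, 1, 5, 8, 3, 0, 6, 7, 10, 11, 12, 13, 2, 14]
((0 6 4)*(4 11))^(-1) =(0 4 11 6) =((0 6 11 4))^(-1)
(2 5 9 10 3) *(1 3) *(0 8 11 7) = (0 8 11 7)(1 3 2 5 9 10) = [8, 3, 5, 2, 4, 9, 6, 0, 11, 10, 1, 7]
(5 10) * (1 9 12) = [0, 9, 2, 3, 4, 10, 6, 7, 8, 12, 5, 11, 1] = (1 9 12)(5 10)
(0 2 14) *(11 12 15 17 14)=(0 2 11 12 15 17 14)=[2, 1, 11, 3, 4, 5, 6, 7, 8, 9, 10, 12, 15, 13, 0, 17, 16, 14]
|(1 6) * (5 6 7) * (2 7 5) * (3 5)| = 4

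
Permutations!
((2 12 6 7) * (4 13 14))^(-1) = (2 7 6 12)(4 14 13)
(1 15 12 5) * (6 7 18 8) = (1 15 12 5)(6 7 18 8) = [0, 15, 2, 3, 4, 1, 7, 18, 6, 9, 10, 11, 5, 13, 14, 12, 16, 17, 8]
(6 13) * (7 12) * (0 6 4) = [6, 1, 2, 3, 0, 5, 13, 12, 8, 9, 10, 11, 7, 4] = (0 6 13 4)(7 12)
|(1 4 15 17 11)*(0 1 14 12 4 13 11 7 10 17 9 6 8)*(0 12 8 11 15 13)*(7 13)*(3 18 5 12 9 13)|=40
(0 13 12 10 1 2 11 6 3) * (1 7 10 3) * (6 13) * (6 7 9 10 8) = (0 7 8 6 1 2 11 13 12 3)(9 10) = [7, 2, 11, 0, 4, 5, 1, 8, 6, 10, 9, 13, 3, 12]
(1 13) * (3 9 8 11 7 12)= (1 13)(3 9 8 11 7 12)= [0, 13, 2, 9, 4, 5, 6, 12, 11, 8, 10, 7, 3, 1]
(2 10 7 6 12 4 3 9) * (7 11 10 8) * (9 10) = (2 8 7 6 12 4 3 10 11 9) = [0, 1, 8, 10, 3, 5, 12, 6, 7, 2, 11, 9, 4]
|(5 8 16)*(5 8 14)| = 2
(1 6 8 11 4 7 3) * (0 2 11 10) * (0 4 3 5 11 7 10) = (0 2 7 5 11 3 1 6 8)(4 10) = [2, 6, 7, 1, 10, 11, 8, 5, 0, 9, 4, 3]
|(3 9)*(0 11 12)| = |(0 11 12)(3 9)| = 6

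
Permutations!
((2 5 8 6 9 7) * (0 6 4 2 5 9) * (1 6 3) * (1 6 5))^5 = (0 6 3)(1 9 4 5 7 2 8)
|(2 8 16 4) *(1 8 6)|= 6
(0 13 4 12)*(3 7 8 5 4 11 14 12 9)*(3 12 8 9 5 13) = (0 3 7 9 12)(4 5)(8 13 11 14) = [3, 1, 2, 7, 5, 4, 6, 9, 13, 12, 10, 14, 0, 11, 8]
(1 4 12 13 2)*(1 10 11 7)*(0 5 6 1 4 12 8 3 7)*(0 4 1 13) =(0 5 6 13 2 10 11 4 8 3 7 1 12) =[5, 12, 10, 7, 8, 6, 13, 1, 3, 9, 11, 4, 0, 2]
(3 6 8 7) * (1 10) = (1 10)(3 6 8 7) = [0, 10, 2, 6, 4, 5, 8, 3, 7, 9, 1]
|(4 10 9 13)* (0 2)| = 4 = |(0 2)(4 10 9 13)|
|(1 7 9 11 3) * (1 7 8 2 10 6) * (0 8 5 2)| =20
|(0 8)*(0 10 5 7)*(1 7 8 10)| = |(0 10 5 8 1 7)| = 6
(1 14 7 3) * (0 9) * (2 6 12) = (0 9)(1 14 7 3)(2 6 12) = [9, 14, 6, 1, 4, 5, 12, 3, 8, 0, 10, 11, 2, 13, 7]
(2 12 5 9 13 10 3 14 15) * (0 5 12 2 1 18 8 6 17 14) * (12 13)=(0 5 9 12 13 10 3)(1 18 8 6 17 14 15)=[5, 18, 2, 0, 4, 9, 17, 7, 6, 12, 3, 11, 13, 10, 15, 1, 16, 14, 8]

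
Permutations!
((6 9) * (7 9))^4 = ((6 7 9))^4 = (6 7 9)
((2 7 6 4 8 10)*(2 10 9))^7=((10)(2 7 6 4 8 9))^7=(10)(2 7 6 4 8 9)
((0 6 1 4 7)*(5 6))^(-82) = (0 6 4)(1 7 5)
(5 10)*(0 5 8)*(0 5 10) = [10, 1, 2, 3, 4, 0, 6, 7, 5, 9, 8] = (0 10 8 5)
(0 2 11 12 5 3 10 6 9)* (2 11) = [11, 1, 2, 10, 4, 3, 9, 7, 8, 0, 6, 12, 5] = (0 11 12 5 3 10 6 9)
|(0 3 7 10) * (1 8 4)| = |(0 3 7 10)(1 8 4)| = 12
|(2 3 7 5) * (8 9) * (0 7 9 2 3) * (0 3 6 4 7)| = 4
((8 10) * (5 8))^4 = ((5 8 10))^4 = (5 8 10)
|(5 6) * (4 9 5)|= 4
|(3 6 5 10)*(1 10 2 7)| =|(1 10 3 6 5 2 7)| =7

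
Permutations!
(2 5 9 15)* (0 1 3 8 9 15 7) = (0 1 3 8 9 7)(2 5 15) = [1, 3, 5, 8, 4, 15, 6, 0, 9, 7, 10, 11, 12, 13, 14, 2]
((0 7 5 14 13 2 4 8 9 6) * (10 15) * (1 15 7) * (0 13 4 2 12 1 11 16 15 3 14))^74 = (0 10 11 7 16 5 15)(1 14 8 6 12 3 4 9 13)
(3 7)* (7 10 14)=(3 10 14 7)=[0, 1, 2, 10, 4, 5, 6, 3, 8, 9, 14, 11, 12, 13, 7]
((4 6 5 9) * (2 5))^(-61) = (2 6 4 9 5)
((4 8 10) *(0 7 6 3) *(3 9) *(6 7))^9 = (10)(0 6 9 3)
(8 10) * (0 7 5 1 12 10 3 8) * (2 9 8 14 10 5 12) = (0 7 12 5 1 2 9 8 3 14 10) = [7, 2, 9, 14, 4, 1, 6, 12, 3, 8, 0, 11, 5, 13, 10]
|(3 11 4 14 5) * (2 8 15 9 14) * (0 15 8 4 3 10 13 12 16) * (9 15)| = 8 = |(0 9 14 5 10 13 12 16)(2 4)(3 11)|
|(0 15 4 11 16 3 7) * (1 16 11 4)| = 6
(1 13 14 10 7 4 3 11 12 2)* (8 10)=[0, 13, 1, 11, 3, 5, 6, 4, 10, 9, 7, 12, 2, 14, 8]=(1 13 14 8 10 7 4 3 11 12 2)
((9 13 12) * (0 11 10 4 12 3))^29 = (0 9 10 3 12 11 13 4)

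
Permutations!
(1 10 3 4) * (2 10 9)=(1 9 2 10 3 4)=[0, 9, 10, 4, 1, 5, 6, 7, 8, 2, 3]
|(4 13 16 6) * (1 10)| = |(1 10)(4 13 16 6)| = 4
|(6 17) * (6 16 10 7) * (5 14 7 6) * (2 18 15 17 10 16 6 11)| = 21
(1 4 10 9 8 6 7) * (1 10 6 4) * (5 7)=(4 6 5 7 10 9 8)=[0, 1, 2, 3, 6, 7, 5, 10, 4, 8, 9]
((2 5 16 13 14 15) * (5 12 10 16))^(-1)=((2 12 10 16 13 14 15))^(-1)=(2 15 14 13 16 10 12)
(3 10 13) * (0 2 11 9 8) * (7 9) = [2, 1, 11, 10, 4, 5, 6, 9, 0, 8, 13, 7, 12, 3] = (0 2 11 7 9 8)(3 10 13)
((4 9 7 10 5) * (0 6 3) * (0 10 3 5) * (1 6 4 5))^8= (0 9 3)(4 7 10)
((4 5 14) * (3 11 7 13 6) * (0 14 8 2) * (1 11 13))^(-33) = (0 5)(2 4)(8 14)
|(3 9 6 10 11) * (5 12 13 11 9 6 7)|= 9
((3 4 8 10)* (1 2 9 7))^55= (1 7 9 2)(3 10 8 4)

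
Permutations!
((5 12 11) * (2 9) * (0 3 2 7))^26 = ((0 3 2 9 7)(5 12 11))^26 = (0 3 2 9 7)(5 11 12)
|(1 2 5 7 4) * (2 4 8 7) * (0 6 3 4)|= 10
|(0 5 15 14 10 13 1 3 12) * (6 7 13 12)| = 30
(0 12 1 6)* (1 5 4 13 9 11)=(0 12 5 4 13 9 11 1 6)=[12, 6, 2, 3, 13, 4, 0, 7, 8, 11, 10, 1, 5, 9]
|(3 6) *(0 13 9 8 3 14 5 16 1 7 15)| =|(0 13 9 8 3 6 14 5 16 1 7 15)| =12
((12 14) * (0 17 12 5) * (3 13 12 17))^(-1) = ((17)(0 3 13 12 14 5))^(-1) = (17)(0 5 14 12 13 3)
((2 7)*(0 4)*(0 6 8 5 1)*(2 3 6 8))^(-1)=((0 4 8 5 1)(2 7 3 6))^(-1)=(0 1 5 8 4)(2 6 3 7)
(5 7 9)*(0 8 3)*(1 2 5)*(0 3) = (0 8)(1 2 5 7 9) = [8, 2, 5, 3, 4, 7, 6, 9, 0, 1]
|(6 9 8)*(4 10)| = |(4 10)(6 9 8)| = 6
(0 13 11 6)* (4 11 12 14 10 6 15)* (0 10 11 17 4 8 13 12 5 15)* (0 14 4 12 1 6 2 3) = (0 1 6 10 2 3)(4 17 12)(5 15 8 13)(11 14) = [1, 6, 3, 0, 17, 15, 10, 7, 13, 9, 2, 14, 4, 5, 11, 8, 16, 12]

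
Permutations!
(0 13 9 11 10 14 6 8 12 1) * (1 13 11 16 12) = (0 11 10 14 6 8 1)(9 16 12 13) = [11, 0, 2, 3, 4, 5, 8, 7, 1, 16, 14, 10, 13, 9, 6, 15, 12]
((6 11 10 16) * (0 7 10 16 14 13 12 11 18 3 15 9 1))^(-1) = ((0 7 10 14 13 12 11 16 6 18 3 15 9 1))^(-1) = (0 1 9 15 3 18 6 16 11 12 13 14 10 7)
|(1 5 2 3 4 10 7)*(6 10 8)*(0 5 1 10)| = 14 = |(0 5 2 3 4 8 6)(7 10)|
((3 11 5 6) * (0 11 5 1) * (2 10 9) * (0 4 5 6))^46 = (0 11 1 4 5)(2 10 9)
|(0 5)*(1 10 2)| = |(0 5)(1 10 2)| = 6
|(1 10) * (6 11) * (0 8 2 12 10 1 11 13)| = |(0 8 2 12 10 11 6 13)| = 8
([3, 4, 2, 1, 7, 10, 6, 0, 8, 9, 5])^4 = [7, 3, 2, 0, 1, 5, 6, 4, 8, 9, 10]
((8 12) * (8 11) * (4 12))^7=(4 8 11 12)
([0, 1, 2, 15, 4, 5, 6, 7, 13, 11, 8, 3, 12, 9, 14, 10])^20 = (3 11 9 13 8 10 15)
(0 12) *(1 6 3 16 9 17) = [12, 6, 2, 16, 4, 5, 3, 7, 8, 17, 10, 11, 0, 13, 14, 15, 9, 1] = (0 12)(1 6 3 16 9 17)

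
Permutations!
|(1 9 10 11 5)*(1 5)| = |(1 9 10 11)| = 4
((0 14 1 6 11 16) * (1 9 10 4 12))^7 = ((0 14 9 10 4 12 1 6 11 16))^7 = (0 6 4 14 11 12 9 16 1 10)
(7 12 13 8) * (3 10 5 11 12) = (3 10 5 11 12 13 8 7) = [0, 1, 2, 10, 4, 11, 6, 3, 7, 9, 5, 12, 13, 8]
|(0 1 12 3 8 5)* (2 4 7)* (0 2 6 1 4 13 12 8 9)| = 12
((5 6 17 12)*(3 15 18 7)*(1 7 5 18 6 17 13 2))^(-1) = (1 2 13 6 15 3 7)(5 18 12 17) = ((1 7 3 15 6 13 2)(5 17 12 18))^(-1)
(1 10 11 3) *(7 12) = (1 10 11 3)(7 12) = [0, 10, 2, 1, 4, 5, 6, 12, 8, 9, 11, 3, 7]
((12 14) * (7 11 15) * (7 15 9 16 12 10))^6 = ((7 11 9 16 12 14 10))^6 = (7 10 14 12 16 9 11)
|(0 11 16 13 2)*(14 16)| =|(0 11 14 16 13 2)| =6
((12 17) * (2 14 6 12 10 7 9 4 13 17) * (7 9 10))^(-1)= (2 12 6 14)(4 9 10 7 17 13)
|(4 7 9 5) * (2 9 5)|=6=|(2 9)(4 7 5)|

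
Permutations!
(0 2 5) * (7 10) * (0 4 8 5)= (0 2)(4 8 5)(7 10)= [2, 1, 0, 3, 8, 4, 6, 10, 5, 9, 7]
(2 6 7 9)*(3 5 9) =(2 6 7 3 5 9) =[0, 1, 6, 5, 4, 9, 7, 3, 8, 2]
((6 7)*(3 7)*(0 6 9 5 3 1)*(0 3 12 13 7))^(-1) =(0 3 1 6)(5 9 7 13 12) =((0 6 1 3)(5 12 13 7 9))^(-1)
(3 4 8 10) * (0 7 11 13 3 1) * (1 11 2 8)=(0 7 2 8 10 11 13 3 4 1)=[7, 0, 8, 4, 1, 5, 6, 2, 10, 9, 11, 13, 12, 3]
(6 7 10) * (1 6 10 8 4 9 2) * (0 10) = (0 10)(1 6 7 8 4 9 2) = [10, 6, 1, 3, 9, 5, 7, 8, 4, 2, 0]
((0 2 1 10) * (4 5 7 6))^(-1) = (0 10 1 2)(4 6 7 5)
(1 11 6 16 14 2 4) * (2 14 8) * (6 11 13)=[0, 13, 4, 3, 1, 5, 16, 7, 2, 9, 10, 11, 12, 6, 14, 15, 8]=(1 13 6 16 8 2 4)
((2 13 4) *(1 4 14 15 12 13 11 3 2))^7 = ((1 4)(2 11 3)(12 13 14 15))^7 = (1 4)(2 11 3)(12 15 14 13)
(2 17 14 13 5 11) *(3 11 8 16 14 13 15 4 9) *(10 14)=(2 17 13 5 8 16 10 14 15 4 9 3 11)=[0, 1, 17, 11, 9, 8, 6, 7, 16, 3, 14, 2, 12, 5, 15, 4, 10, 13]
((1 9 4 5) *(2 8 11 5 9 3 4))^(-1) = (1 5 11 8 2 9 4 3)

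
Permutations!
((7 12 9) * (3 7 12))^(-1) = (3 7)(9 12)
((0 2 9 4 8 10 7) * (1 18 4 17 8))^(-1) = (0 7 10 8 17 9 2)(1 4 18)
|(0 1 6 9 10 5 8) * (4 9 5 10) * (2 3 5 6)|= |(10)(0 1 2 3 5 8)(4 9)|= 6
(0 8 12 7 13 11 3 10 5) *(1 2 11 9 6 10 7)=(0 8 12 1 2 11 3 7 13 9 6 10 5)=[8, 2, 11, 7, 4, 0, 10, 13, 12, 6, 5, 3, 1, 9]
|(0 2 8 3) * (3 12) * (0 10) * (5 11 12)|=|(0 2 8 5 11 12 3 10)|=8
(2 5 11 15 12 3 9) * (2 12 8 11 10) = [0, 1, 5, 9, 4, 10, 6, 7, 11, 12, 2, 15, 3, 13, 14, 8] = (2 5 10)(3 9 12)(8 11 15)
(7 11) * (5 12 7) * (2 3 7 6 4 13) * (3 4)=(2 4 13)(3 7 11 5 12 6)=[0, 1, 4, 7, 13, 12, 3, 11, 8, 9, 10, 5, 6, 2]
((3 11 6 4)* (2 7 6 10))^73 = (2 4 10 6 11 7 3)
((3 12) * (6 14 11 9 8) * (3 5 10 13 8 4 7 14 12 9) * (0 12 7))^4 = (0 13 14 4 10 7 9 5 6 3 12 8 11)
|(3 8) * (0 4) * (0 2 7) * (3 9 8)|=|(0 4 2 7)(8 9)|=4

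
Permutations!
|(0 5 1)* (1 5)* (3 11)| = 2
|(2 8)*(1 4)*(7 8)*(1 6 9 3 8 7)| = 7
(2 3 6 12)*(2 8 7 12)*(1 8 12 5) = [0, 8, 3, 6, 4, 1, 2, 5, 7, 9, 10, 11, 12] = (12)(1 8 7 5)(2 3 6)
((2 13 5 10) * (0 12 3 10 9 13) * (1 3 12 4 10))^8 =((0 4 10 2)(1 3)(5 9 13))^8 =(5 13 9)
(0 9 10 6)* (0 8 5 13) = (0 9 10 6 8 5 13) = [9, 1, 2, 3, 4, 13, 8, 7, 5, 10, 6, 11, 12, 0]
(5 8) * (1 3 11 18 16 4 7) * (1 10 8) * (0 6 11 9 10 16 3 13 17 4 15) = [6, 13, 2, 9, 7, 1, 11, 16, 5, 10, 8, 18, 12, 17, 14, 0, 15, 4, 3] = (0 6 11 18 3 9 10 8 5 1 13 17 4 7 16 15)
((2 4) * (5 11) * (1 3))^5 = (1 3)(2 4)(5 11)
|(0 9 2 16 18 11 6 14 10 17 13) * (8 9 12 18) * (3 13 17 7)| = 20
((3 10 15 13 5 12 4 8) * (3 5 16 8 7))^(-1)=((3 10 15 13 16 8 5 12 4 7))^(-1)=(3 7 4 12 5 8 16 13 15 10)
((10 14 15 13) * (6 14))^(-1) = ((6 14 15 13 10))^(-1) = (6 10 13 15 14)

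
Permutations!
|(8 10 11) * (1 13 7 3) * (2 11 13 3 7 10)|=6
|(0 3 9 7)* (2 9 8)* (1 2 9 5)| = 15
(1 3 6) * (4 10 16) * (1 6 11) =(1 3 11)(4 10 16) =[0, 3, 2, 11, 10, 5, 6, 7, 8, 9, 16, 1, 12, 13, 14, 15, 4]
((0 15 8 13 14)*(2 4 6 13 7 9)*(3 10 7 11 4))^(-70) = (0 8 4 13)(6 14 15 11)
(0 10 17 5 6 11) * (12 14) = (0 10 17 5 6 11)(12 14) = [10, 1, 2, 3, 4, 6, 11, 7, 8, 9, 17, 0, 14, 13, 12, 15, 16, 5]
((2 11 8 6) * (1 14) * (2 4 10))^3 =((1 14)(2 11 8 6 4 10))^3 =(1 14)(2 6)(4 11)(8 10)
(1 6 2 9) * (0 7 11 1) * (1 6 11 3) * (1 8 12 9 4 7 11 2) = (0 11 6 1 2 4 7 3 8 12 9) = [11, 2, 4, 8, 7, 5, 1, 3, 12, 0, 10, 6, 9]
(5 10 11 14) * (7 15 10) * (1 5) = (1 5 7 15 10 11 14) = [0, 5, 2, 3, 4, 7, 6, 15, 8, 9, 11, 14, 12, 13, 1, 10]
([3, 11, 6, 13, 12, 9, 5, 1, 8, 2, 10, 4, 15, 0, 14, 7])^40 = [3, 15, 2, 13, 1, 5, 6, 12, 8, 9, 10, 7, 11, 0, 14, 4]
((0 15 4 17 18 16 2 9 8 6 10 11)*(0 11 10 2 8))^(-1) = ((0 15 4 17 18 16 8 6 2 9))^(-1) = (0 9 2 6 8 16 18 17 4 15)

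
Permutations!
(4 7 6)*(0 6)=(0 6 4 7)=[6, 1, 2, 3, 7, 5, 4, 0]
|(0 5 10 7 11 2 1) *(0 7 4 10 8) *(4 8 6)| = 12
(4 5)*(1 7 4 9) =(1 7 4 5 9) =[0, 7, 2, 3, 5, 9, 6, 4, 8, 1]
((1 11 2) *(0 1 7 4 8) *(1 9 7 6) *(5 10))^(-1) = (0 8 4 7 9)(1 6 2 11)(5 10)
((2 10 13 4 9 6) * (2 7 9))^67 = ((2 10 13 4)(6 7 9))^67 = (2 4 13 10)(6 7 9)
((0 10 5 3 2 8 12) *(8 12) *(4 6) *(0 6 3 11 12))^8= ((0 10 5 11 12 6 4 3 2))^8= (0 2 3 4 6 12 11 5 10)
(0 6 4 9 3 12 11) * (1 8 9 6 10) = (0 10 1 8 9 3 12 11)(4 6) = [10, 8, 2, 12, 6, 5, 4, 7, 9, 3, 1, 0, 11]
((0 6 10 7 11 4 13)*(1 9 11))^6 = ((0 6 10 7 1 9 11 4 13))^6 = (0 11 7)(1 6 4)(9 10 13)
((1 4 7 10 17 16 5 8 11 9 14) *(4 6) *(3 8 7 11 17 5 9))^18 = ((1 6 4 11 3 8 17 16 9 14)(5 7 10))^18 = (1 9 17 3 4)(6 14 16 8 11)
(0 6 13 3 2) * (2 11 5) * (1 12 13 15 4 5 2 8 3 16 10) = (0 6 15 4 5 8 3 11 2)(1 12 13 16 10) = [6, 12, 0, 11, 5, 8, 15, 7, 3, 9, 1, 2, 13, 16, 14, 4, 10]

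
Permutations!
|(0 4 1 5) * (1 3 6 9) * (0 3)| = 10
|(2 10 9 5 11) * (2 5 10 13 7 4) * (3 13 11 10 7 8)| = 21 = |(2 11 5 10 9 7 4)(3 13 8)|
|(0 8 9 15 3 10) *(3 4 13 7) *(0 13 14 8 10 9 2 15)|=30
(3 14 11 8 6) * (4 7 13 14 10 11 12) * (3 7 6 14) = (3 10 11 8 14 12 4 6 7 13) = [0, 1, 2, 10, 6, 5, 7, 13, 14, 9, 11, 8, 4, 3, 12]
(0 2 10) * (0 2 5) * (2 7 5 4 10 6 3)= (0 4 10 7 5)(2 6 3)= [4, 1, 6, 2, 10, 0, 3, 5, 8, 9, 7]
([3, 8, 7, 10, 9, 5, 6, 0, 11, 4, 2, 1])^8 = [2, 11, 3, 7, 4, 5, 6, 10, 1, 9, 0, 8]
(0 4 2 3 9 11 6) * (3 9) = (0 4 2 9 11 6) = [4, 1, 9, 3, 2, 5, 0, 7, 8, 11, 10, 6]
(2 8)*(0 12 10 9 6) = (0 12 10 9 6)(2 8) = [12, 1, 8, 3, 4, 5, 0, 7, 2, 6, 9, 11, 10]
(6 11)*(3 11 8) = [0, 1, 2, 11, 4, 5, 8, 7, 3, 9, 10, 6] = (3 11 6 8)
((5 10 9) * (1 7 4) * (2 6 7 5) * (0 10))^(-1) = ((0 10 9 2 6 7 4 1 5))^(-1) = (0 5 1 4 7 6 2 9 10)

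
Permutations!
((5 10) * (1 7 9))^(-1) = (1 9 7)(5 10)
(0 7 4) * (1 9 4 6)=(0 7 6 1 9 4)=[7, 9, 2, 3, 0, 5, 1, 6, 8, 4]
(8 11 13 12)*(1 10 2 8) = [0, 10, 8, 3, 4, 5, 6, 7, 11, 9, 2, 13, 1, 12] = (1 10 2 8 11 13 12)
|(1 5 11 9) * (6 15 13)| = 12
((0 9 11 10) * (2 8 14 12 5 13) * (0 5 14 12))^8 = (0 12 2 5 11)(8 13 10 9 14)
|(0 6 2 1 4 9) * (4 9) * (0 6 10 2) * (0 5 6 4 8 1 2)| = 4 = |(0 10)(1 9 4 8)(5 6)|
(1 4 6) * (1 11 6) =(1 4)(6 11) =[0, 4, 2, 3, 1, 5, 11, 7, 8, 9, 10, 6]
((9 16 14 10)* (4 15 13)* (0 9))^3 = (0 14 9 10 16)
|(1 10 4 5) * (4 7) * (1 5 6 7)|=6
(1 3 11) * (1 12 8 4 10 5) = (1 3 11 12 8 4 10 5) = [0, 3, 2, 11, 10, 1, 6, 7, 4, 9, 5, 12, 8]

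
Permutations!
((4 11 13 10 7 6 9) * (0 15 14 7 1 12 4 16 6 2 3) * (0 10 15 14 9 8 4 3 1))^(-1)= (0 10 3 12 1 2 7 14)(4 8 6 16 9 15 13 11)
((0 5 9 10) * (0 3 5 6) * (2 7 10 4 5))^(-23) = ((0 6)(2 7 10 3)(4 5 9))^(-23) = (0 6)(2 7 10 3)(4 5 9)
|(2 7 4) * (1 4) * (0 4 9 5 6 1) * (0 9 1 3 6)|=|(0 4 2 7 9 5)(3 6)|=6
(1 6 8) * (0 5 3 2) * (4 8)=(0 5 3 2)(1 6 4 8)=[5, 6, 0, 2, 8, 3, 4, 7, 1]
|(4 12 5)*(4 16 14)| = |(4 12 5 16 14)| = 5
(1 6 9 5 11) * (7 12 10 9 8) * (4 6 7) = (1 7 12 10 9 5 11)(4 6 8) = [0, 7, 2, 3, 6, 11, 8, 12, 4, 5, 9, 1, 10]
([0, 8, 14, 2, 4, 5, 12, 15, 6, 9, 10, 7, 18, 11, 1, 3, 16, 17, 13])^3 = (1 12 11 3)(2 8 18 7)(6 13 15 14)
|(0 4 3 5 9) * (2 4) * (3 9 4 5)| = 5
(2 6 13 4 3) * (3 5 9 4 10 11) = (2 6 13 10 11 3)(4 5 9) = [0, 1, 6, 2, 5, 9, 13, 7, 8, 4, 11, 3, 12, 10]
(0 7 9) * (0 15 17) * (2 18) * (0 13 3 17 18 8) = [7, 1, 8, 17, 4, 5, 6, 9, 0, 15, 10, 11, 12, 3, 14, 18, 16, 13, 2] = (0 7 9 15 18 2 8)(3 17 13)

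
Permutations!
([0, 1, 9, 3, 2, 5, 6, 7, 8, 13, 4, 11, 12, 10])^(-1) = (2 4 10 13 9)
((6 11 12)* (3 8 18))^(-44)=((3 8 18)(6 11 12))^(-44)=(3 8 18)(6 11 12)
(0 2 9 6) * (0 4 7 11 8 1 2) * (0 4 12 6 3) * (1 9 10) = (0 4 7 11 8 9 3)(1 2 10)(6 12) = [4, 2, 10, 0, 7, 5, 12, 11, 9, 3, 1, 8, 6]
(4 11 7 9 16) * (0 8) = (0 8)(4 11 7 9 16) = [8, 1, 2, 3, 11, 5, 6, 9, 0, 16, 10, 7, 12, 13, 14, 15, 4]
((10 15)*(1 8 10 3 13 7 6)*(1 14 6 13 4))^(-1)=((1 8 10 15 3 4)(6 14)(7 13))^(-1)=(1 4 3 15 10 8)(6 14)(7 13)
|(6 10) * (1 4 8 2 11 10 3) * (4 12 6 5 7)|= 28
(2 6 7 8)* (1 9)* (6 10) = (1 9)(2 10 6 7 8) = [0, 9, 10, 3, 4, 5, 7, 8, 2, 1, 6]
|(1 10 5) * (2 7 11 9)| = 12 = |(1 10 5)(2 7 11 9)|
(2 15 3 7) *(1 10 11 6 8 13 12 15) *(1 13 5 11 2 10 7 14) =[0, 7, 13, 14, 4, 11, 8, 10, 5, 9, 2, 6, 15, 12, 1, 3] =(1 7 10 2 13 12 15 3 14)(5 11 6 8)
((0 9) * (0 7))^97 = ((0 9 7))^97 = (0 9 7)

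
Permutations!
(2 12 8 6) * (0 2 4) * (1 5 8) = (0 2 12 1 5 8 6 4) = [2, 5, 12, 3, 0, 8, 4, 7, 6, 9, 10, 11, 1]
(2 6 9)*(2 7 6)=(6 9 7)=[0, 1, 2, 3, 4, 5, 9, 6, 8, 7]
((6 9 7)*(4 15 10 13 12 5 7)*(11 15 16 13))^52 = ((4 16 13 12 5 7 6 9)(10 11 15))^52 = (4 5)(6 13)(7 16)(9 12)(10 11 15)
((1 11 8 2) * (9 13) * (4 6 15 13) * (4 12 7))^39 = (1 2 8 11)(4 9 6 12 15 7 13)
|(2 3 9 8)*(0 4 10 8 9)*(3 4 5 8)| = |(0 5 8 2 4 10 3)| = 7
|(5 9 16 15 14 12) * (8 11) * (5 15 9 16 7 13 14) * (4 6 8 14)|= |(4 6 8 11 14 12 15 5 16 9 7 13)|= 12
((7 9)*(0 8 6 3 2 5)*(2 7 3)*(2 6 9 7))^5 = ((0 8 9 3 2 5))^5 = (0 5 2 3 9 8)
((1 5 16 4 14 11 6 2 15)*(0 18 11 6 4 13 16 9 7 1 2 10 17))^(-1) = ((0 18 11 4 14 6 10 17)(1 5 9 7)(2 15)(13 16))^(-1) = (0 17 10 6 14 4 11 18)(1 7 9 5)(2 15)(13 16)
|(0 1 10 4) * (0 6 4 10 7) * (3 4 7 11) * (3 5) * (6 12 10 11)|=|(0 1 6 7)(3 4 12 10 11 5)|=12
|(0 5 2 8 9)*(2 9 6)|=3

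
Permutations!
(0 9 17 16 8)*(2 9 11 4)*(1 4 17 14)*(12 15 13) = (0 11 17 16 8)(1 4 2 9 14)(12 15 13) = [11, 4, 9, 3, 2, 5, 6, 7, 0, 14, 10, 17, 15, 12, 1, 13, 8, 16]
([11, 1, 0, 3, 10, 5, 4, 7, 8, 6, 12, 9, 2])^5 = (0 10 9 2 4 11 12 6)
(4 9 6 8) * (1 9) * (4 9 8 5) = (1 8 9 6 5 4) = [0, 8, 2, 3, 1, 4, 5, 7, 9, 6]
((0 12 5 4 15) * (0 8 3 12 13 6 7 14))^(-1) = ((0 13 6 7 14)(3 12 5 4 15 8))^(-1) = (0 14 7 6 13)(3 8 15 4 5 12)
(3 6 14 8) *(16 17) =(3 6 14 8)(16 17) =[0, 1, 2, 6, 4, 5, 14, 7, 3, 9, 10, 11, 12, 13, 8, 15, 17, 16]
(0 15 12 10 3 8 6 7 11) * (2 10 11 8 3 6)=[15, 1, 10, 3, 4, 5, 7, 8, 2, 9, 6, 0, 11, 13, 14, 12]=(0 15 12 11)(2 10 6 7 8)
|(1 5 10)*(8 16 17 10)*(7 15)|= 6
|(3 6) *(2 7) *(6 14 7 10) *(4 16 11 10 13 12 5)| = 12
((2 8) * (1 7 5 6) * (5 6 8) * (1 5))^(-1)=(1 2 8 5 6 7)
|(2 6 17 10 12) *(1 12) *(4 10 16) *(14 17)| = |(1 12 2 6 14 17 16 4 10)| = 9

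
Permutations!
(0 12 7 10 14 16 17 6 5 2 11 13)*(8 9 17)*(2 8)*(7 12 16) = (0 16 2 11 13)(5 8 9 17 6)(7 10 14) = [16, 1, 11, 3, 4, 8, 5, 10, 9, 17, 14, 13, 12, 0, 7, 15, 2, 6]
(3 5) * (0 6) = (0 6)(3 5) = [6, 1, 2, 5, 4, 3, 0]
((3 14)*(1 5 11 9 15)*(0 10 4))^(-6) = (1 15 9 11 5)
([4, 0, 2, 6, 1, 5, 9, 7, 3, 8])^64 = (9)(0 4 1)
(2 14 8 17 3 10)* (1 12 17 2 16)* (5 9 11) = (1 12 17 3 10 16)(2 14 8)(5 9 11) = [0, 12, 14, 10, 4, 9, 6, 7, 2, 11, 16, 5, 17, 13, 8, 15, 1, 3]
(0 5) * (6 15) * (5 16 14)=(0 16 14 5)(6 15)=[16, 1, 2, 3, 4, 0, 15, 7, 8, 9, 10, 11, 12, 13, 5, 6, 14]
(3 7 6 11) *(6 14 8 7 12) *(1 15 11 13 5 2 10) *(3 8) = (1 15 11 8 7 14 3 12 6 13 5 2 10) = [0, 15, 10, 12, 4, 2, 13, 14, 7, 9, 1, 8, 6, 5, 3, 11]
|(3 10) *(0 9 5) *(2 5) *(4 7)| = 4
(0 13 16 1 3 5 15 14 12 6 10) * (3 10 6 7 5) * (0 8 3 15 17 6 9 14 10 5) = [13, 5, 2, 15, 4, 17, 9, 0, 3, 14, 8, 11, 7, 16, 12, 10, 1, 6] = (0 13 16 1 5 17 6 9 14 12 7)(3 15 10 8)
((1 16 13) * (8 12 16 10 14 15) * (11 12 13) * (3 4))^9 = (16)(1 15)(3 4)(8 10)(13 14)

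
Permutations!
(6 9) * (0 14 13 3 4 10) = (0 14 13 3 4 10)(6 9) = [14, 1, 2, 4, 10, 5, 9, 7, 8, 6, 0, 11, 12, 3, 13]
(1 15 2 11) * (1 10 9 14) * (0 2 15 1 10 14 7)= [2, 1, 11, 3, 4, 5, 6, 0, 8, 7, 9, 14, 12, 13, 10, 15]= (15)(0 2 11 14 10 9 7)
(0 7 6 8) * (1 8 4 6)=[7, 8, 2, 3, 6, 5, 4, 1, 0]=(0 7 1 8)(4 6)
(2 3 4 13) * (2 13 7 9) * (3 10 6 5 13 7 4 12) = (2 10 6 5 13 7 9)(3 12) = [0, 1, 10, 12, 4, 13, 5, 9, 8, 2, 6, 11, 3, 7]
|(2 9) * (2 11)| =3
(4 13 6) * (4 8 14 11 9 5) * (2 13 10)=(2 13 6 8 14 11 9 5 4 10)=[0, 1, 13, 3, 10, 4, 8, 7, 14, 5, 2, 9, 12, 6, 11]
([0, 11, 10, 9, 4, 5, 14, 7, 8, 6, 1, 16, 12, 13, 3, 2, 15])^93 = (1 15)(2 11)(3 9 6 14)(10 16)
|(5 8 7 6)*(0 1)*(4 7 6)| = 6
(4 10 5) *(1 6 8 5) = (1 6 8 5 4 10) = [0, 6, 2, 3, 10, 4, 8, 7, 5, 9, 1]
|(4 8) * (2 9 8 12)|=5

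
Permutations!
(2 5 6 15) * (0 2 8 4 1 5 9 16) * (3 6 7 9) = (0 2 3 6 15 8 4 1 5 7 9 16) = [2, 5, 3, 6, 1, 7, 15, 9, 4, 16, 10, 11, 12, 13, 14, 8, 0]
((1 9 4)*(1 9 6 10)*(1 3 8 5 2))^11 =(1 8 6 5 10 2 3)(4 9)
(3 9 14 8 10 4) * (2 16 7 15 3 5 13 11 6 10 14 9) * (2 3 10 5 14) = (2 16 7 15 10 4 14 8)(5 13 11 6) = [0, 1, 16, 3, 14, 13, 5, 15, 2, 9, 4, 6, 12, 11, 8, 10, 7]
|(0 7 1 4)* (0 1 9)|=6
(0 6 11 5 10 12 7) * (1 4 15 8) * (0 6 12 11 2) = [12, 4, 0, 3, 15, 10, 2, 6, 1, 9, 11, 5, 7, 13, 14, 8] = (0 12 7 6 2)(1 4 15 8)(5 10 11)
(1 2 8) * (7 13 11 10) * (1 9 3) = (1 2 8 9 3)(7 13 11 10) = [0, 2, 8, 1, 4, 5, 6, 13, 9, 3, 7, 10, 12, 11]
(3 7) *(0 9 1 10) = [9, 10, 2, 7, 4, 5, 6, 3, 8, 1, 0] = (0 9 1 10)(3 7)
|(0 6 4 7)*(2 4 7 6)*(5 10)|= 10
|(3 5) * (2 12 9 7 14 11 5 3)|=7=|(2 12 9 7 14 11 5)|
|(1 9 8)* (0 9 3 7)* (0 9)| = |(1 3 7 9 8)| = 5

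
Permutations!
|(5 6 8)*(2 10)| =|(2 10)(5 6 8)| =6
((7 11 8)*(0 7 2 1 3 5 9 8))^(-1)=((0 7 11)(1 3 5 9 8 2))^(-1)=(0 11 7)(1 2 8 9 5 3)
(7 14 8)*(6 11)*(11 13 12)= (6 13 12 11)(7 14 8)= [0, 1, 2, 3, 4, 5, 13, 14, 7, 9, 10, 6, 11, 12, 8]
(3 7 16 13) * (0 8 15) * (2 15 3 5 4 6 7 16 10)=(0 8 3 16 13 5 4 6 7 10 2 15)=[8, 1, 15, 16, 6, 4, 7, 10, 3, 9, 2, 11, 12, 5, 14, 0, 13]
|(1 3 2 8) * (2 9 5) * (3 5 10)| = 12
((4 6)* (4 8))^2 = (4 8 6)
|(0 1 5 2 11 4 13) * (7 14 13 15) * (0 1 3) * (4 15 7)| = 18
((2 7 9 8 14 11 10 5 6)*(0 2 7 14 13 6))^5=((0 2 14 11 10 5)(6 7 9 8 13))^5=(0 5 10 11 14 2)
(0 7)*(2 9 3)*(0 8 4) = (0 7 8 4)(2 9 3) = [7, 1, 9, 2, 0, 5, 6, 8, 4, 3]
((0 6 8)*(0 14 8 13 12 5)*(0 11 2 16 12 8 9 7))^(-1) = (0 7 9 14 8 13 6)(2 11 5 12 16)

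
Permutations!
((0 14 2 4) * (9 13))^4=(14)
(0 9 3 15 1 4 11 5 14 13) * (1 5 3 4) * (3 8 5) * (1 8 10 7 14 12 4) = [9, 8, 2, 15, 11, 12, 6, 14, 5, 1, 7, 10, 4, 0, 13, 3] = (0 9 1 8 5 12 4 11 10 7 14 13)(3 15)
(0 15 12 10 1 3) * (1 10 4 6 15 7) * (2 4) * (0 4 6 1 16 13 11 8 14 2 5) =(0 7 16 13 11 8 14 2 6 15 12 5)(1 3 4) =[7, 3, 6, 4, 1, 0, 15, 16, 14, 9, 10, 8, 5, 11, 2, 12, 13]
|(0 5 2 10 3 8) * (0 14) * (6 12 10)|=|(0 5 2 6 12 10 3 8 14)|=9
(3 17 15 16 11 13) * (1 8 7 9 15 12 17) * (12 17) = (17)(1 8 7 9 15 16 11 13 3) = [0, 8, 2, 1, 4, 5, 6, 9, 7, 15, 10, 13, 12, 3, 14, 16, 11, 17]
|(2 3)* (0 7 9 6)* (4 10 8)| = 12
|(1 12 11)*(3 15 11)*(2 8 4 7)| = |(1 12 3 15 11)(2 8 4 7)| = 20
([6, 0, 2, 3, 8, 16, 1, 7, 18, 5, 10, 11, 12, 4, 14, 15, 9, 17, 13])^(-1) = (0 1 6)(4 13 18 8)(5 9 16)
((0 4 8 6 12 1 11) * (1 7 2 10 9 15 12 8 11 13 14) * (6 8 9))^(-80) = (0 4 11)(1 13 14)(2 15 10 12 6 7 9)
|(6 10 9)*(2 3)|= |(2 3)(6 10 9)|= 6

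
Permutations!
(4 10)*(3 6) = (3 6)(4 10) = [0, 1, 2, 6, 10, 5, 3, 7, 8, 9, 4]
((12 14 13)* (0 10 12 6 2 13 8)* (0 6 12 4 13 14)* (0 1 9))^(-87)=((0 10 4 13 12 1 9)(2 14 8 6))^(-87)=(0 12 10 1 4 9 13)(2 14 8 6)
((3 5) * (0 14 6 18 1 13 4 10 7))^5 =(0 13 14 4 6 10 18 7 1)(3 5)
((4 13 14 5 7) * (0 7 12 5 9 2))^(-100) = ((0 7 4 13 14 9 2)(5 12))^(-100) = (0 9 13 7 2 14 4)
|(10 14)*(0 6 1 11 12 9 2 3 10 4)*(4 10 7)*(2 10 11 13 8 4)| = 30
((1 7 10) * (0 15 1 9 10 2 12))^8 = (0 1 2)(7 12 15)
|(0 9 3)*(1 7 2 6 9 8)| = 8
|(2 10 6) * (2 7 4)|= 5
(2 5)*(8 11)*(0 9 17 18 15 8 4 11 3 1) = [9, 0, 5, 1, 11, 2, 6, 7, 3, 17, 10, 4, 12, 13, 14, 8, 16, 18, 15] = (0 9 17 18 15 8 3 1)(2 5)(4 11)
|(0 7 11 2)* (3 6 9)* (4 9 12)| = 20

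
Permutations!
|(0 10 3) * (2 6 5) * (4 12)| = 6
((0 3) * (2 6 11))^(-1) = (0 3)(2 11 6)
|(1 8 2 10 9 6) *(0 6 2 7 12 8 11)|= |(0 6 1 11)(2 10 9)(7 12 8)|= 12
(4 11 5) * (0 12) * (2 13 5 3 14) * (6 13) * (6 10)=[12, 1, 10, 14, 11, 4, 13, 7, 8, 9, 6, 3, 0, 5, 2]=(0 12)(2 10 6 13 5 4 11 3 14)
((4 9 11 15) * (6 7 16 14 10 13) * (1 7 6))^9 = (1 14)(4 9 11 15)(7 10)(13 16)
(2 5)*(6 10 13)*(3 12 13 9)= (2 5)(3 12 13 6 10 9)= [0, 1, 5, 12, 4, 2, 10, 7, 8, 3, 9, 11, 13, 6]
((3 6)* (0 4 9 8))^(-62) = ((0 4 9 8)(3 6))^(-62) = (0 9)(4 8)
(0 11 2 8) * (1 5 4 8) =[11, 5, 1, 3, 8, 4, 6, 7, 0, 9, 10, 2] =(0 11 2 1 5 4 8)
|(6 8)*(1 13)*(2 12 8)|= |(1 13)(2 12 8 6)|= 4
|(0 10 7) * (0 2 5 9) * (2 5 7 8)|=7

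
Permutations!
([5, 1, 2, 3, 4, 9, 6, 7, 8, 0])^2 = [9, 1, 2, 3, 4, 0, 6, 7, 8, 5]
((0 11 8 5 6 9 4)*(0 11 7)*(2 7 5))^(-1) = ((0 5 6 9 4 11 8 2 7))^(-1) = (0 7 2 8 11 4 9 6 5)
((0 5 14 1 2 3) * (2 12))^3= ((0 5 14 1 12 2 3))^3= (0 1 3 14 2 5 12)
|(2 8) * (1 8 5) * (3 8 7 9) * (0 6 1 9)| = 20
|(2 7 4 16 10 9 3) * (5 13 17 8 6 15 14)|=7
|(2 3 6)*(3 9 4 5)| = |(2 9 4 5 3 6)| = 6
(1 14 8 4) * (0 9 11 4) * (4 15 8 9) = (0 4 1 14 9 11 15 8) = [4, 14, 2, 3, 1, 5, 6, 7, 0, 11, 10, 15, 12, 13, 9, 8]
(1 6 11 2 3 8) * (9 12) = [0, 6, 3, 8, 4, 5, 11, 7, 1, 12, 10, 2, 9] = (1 6 11 2 3 8)(9 12)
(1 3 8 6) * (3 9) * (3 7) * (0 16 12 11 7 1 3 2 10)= (0 16 12 11 7 2 10)(1 9)(3 8 6)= [16, 9, 10, 8, 4, 5, 3, 2, 6, 1, 0, 7, 11, 13, 14, 15, 12]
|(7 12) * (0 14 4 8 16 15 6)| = |(0 14 4 8 16 15 6)(7 12)| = 14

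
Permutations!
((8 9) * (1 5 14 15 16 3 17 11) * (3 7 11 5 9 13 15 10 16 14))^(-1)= (1 11 7 16 10 14 15 13 8 9)(3 5 17)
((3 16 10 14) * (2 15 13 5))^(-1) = ((2 15 13 5)(3 16 10 14))^(-1) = (2 5 13 15)(3 14 10 16)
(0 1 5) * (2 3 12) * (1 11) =(0 11 1 5)(2 3 12) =[11, 5, 3, 12, 4, 0, 6, 7, 8, 9, 10, 1, 2]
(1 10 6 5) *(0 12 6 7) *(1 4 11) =(0 12 6 5 4 11 1 10 7) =[12, 10, 2, 3, 11, 4, 5, 0, 8, 9, 7, 1, 6]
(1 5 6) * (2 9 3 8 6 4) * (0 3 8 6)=(0 3 6 1 5 4 2 9 8)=[3, 5, 9, 6, 2, 4, 1, 7, 0, 8]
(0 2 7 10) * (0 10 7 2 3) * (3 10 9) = (0 10 9 3) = [10, 1, 2, 0, 4, 5, 6, 7, 8, 3, 9]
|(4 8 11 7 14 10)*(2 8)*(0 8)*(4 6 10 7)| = |(0 8 11 4 2)(6 10)(7 14)| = 10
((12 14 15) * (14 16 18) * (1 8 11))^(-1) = (1 11 8)(12 15 14 18 16)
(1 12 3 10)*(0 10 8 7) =(0 10 1 12 3 8 7) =[10, 12, 2, 8, 4, 5, 6, 0, 7, 9, 1, 11, 3]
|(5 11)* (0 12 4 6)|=|(0 12 4 6)(5 11)|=4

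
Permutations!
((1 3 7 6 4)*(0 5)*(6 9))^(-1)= (0 5)(1 4 6 9 7 3)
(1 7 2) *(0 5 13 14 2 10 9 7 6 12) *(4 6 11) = (0 5 13 14 2 1 11 4 6 12)(7 10 9) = [5, 11, 1, 3, 6, 13, 12, 10, 8, 7, 9, 4, 0, 14, 2]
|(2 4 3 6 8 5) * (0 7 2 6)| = 15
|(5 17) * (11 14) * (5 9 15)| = |(5 17 9 15)(11 14)| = 4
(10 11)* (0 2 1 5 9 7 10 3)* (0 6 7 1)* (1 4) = (0 2)(1 5 9 4)(3 6 7 10 11) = [2, 5, 0, 6, 1, 9, 7, 10, 8, 4, 11, 3]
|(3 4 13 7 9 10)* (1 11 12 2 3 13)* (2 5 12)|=|(1 11 2 3 4)(5 12)(7 9 10 13)|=20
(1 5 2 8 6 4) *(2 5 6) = (1 6 4)(2 8) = [0, 6, 8, 3, 1, 5, 4, 7, 2]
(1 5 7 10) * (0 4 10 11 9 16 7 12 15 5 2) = [4, 2, 0, 3, 10, 12, 6, 11, 8, 16, 1, 9, 15, 13, 14, 5, 7] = (0 4 10 1 2)(5 12 15)(7 11 9 16)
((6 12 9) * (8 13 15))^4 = ((6 12 9)(8 13 15))^4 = (6 12 9)(8 13 15)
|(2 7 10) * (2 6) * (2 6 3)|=4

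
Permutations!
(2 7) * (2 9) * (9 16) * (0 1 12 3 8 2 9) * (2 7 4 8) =(0 1 12 3 2 4 8 7 16) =[1, 12, 4, 2, 8, 5, 6, 16, 7, 9, 10, 11, 3, 13, 14, 15, 0]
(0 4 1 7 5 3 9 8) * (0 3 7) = (0 4 1)(3 9 8)(5 7) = [4, 0, 2, 9, 1, 7, 6, 5, 3, 8]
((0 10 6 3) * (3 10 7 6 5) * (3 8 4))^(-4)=((0 7 6 10 5 8 4 3))^(-4)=(0 5)(3 10)(4 6)(7 8)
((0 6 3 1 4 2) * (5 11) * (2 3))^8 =(11)(0 2 6)(1 3 4)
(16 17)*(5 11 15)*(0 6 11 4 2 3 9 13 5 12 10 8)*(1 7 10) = (0 6 11 15 12 1 7 10 8)(2 3 9 13 5 4)(16 17) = [6, 7, 3, 9, 2, 4, 11, 10, 0, 13, 8, 15, 1, 5, 14, 12, 17, 16]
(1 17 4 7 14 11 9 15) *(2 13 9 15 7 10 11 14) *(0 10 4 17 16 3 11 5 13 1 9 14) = [10, 16, 1, 11, 4, 13, 6, 2, 8, 7, 5, 15, 12, 14, 0, 9, 3, 17] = (17)(0 10 5 13 14)(1 16 3 11 15 9 7 2)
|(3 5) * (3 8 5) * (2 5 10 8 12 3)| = 4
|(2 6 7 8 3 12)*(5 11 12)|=|(2 6 7 8 3 5 11 12)|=8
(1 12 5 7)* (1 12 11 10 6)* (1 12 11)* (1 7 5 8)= (1 7 11 10 6 12 8)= [0, 7, 2, 3, 4, 5, 12, 11, 1, 9, 6, 10, 8]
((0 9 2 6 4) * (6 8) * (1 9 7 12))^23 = ((0 7 12 1 9 2 8 6 4))^23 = (0 2 7 8 12 6 1 4 9)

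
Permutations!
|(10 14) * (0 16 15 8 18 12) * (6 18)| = 14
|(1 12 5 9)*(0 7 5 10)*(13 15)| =|(0 7 5 9 1 12 10)(13 15)| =14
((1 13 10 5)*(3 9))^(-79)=(1 13 10 5)(3 9)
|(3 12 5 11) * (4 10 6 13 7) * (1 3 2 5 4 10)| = |(1 3 12 4)(2 5 11)(6 13 7 10)| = 12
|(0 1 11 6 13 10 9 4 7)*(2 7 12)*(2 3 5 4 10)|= 28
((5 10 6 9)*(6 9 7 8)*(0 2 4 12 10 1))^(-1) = (0 1 5 9 10 12 4 2)(6 8 7) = ((0 2 4 12 10 9 5 1)(6 7 8))^(-1)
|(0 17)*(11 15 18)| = |(0 17)(11 15 18)| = 6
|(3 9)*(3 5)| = |(3 9 5)| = 3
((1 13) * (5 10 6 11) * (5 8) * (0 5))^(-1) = (0 8 11 6 10 5)(1 13)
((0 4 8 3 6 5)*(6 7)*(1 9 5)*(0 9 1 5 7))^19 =((0 4 8 3)(5 9 7 6))^19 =(0 3 8 4)(5 6 7 9)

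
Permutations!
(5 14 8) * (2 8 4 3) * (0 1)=(0 1)(2 8 5 14 4 3)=[1, 0, 8, 2, 3, 14, 6, 7, 5, 9, 10, 11, 12, 13, 4]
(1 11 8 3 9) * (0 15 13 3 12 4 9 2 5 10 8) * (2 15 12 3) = (0 12 4 9 1 11)(2 5 10 8 3 15 13) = [12, 11, 5, 15, 9, 10, 6, 7, 3, 1, 8, 0, 4, 2, 14, 13]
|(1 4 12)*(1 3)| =4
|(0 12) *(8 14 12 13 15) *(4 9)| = 6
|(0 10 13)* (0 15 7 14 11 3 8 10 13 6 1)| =11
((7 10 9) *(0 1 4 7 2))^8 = (0 1 4 7 10 9 2) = ((0 1 4 7 10 9 2))^8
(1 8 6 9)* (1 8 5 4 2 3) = (1 5 4 2 3)(6 9 8) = [0, 5, 3, 1, 2, 4, 9, 7, 6, 8]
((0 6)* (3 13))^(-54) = (13)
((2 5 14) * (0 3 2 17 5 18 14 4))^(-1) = (0 4 5 17 14 18 2 3)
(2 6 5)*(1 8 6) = (1 8 6 5 2) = [0, 8, 1, 3, 4, 2, 5, 7, 6]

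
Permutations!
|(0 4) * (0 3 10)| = 4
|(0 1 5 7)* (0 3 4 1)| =|(1 5 7 3 4)| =5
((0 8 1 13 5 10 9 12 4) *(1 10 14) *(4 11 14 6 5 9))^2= ((0 8 10 4)(1 13 9 12 11 14)(5 6))^2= (0 10)(1 9 11)(4 8)(12 14 13)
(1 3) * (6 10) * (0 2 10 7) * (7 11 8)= (0 2 10 6 11 8 7)(1 3)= [2, 3, 10, 1, 4, 5, 11, 0, 7, 9, 6, 8]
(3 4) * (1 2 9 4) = (1 2 9 4 3) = [0, 2, 9, 1, 3, 5, 6, 7, 8, 4]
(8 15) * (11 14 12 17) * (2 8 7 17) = (2 8 15 7 17 11 14 12) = [0, 1, 8, 3, 4, 5, 6, 17, 15, 9, 10, 14, 2, 13, 12, 7, 16, 11]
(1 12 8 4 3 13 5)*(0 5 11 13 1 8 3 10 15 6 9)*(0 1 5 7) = (0 7)(1 12 3 5 8 4 10 15 6 9)(11 13) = [7, 12, 2, 5, 10, 8, 9, 0, 4, 1, 15, 13, 3, 11, 14, 6]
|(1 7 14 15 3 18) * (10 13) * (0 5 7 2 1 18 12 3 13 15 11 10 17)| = |(18)(0 5 7 14 11 10 15 13 17)(1 2)(3 12)| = 18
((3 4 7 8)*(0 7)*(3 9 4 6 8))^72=(0 3 8 4 7 6 9)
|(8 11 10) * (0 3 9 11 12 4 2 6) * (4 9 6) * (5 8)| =|(0 3 6)(2 4)(5 8 12 9 11 10)| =6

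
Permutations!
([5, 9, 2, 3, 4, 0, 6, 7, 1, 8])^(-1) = [5, 8, 2, 3, 4, 0, 6, 7, 9, 1]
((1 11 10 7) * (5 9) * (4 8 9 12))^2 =(1 10)(4 9 12 8 5)(7 11) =((1 11 10 7)(4 8 9 5 12))^2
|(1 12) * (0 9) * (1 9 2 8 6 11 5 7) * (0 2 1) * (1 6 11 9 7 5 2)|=|(0 6 9 1 12 7)(2 8 11)|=6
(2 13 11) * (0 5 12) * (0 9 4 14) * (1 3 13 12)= (0 5 1 3 13 11 2 12 9 4 14)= [5, 3, 12, 13, 14, 1, 6, 7, 8, 4, 10, 2, 9, 11, 0]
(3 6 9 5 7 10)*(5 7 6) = (3 5 6 9 7 10) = [0, 1, 2, 5, 4, 6, 9, 10, 8, 7, 3]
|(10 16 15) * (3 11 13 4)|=12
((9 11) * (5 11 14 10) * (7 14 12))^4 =(5 7 11 14 9 10 12) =((5 11 9 12 7 14 10))^4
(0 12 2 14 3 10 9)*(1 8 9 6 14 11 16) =[12, 8, 11, 10, 4, 5, 14, 7, 9, 0, 6, 16, 2, 13, 3, 15, 1] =(0 12 2 11 16 1 8 9)(3 10 6 14)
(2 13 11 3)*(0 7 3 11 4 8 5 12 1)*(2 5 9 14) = (0 7 3 5 12 1)(2 13 4 8 9 14) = [7, 0, 13, 5, 8, 12, 6, 3, 9, 14, 10, 11, 1, 4, 2]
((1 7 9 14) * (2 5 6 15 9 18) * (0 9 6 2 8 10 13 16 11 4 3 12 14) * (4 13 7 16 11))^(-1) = ((0 9)(1 16 4 3 12 14)(2 5)(6 15)(7 18 8 10)(11 13))^(-1) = (0 9)(1 14 12 3 4 16)(2 5)(6 15)(7 10 8 18)(11 13)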